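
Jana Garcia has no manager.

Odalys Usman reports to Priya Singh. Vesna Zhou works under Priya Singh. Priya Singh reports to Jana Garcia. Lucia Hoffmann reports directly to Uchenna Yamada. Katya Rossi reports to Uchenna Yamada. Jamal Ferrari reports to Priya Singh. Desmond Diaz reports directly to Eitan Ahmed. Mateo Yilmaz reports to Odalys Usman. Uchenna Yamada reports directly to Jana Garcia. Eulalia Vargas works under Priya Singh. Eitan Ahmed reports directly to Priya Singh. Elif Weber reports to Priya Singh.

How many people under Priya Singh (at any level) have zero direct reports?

The people in Priya Singh's organization with no one reporting to them are Jamal Ferrari, Elif Weber, Mateo Yilmaz, Desmond Diaz, Eulalia Vargas, Vesna Zhou. That is 6.

6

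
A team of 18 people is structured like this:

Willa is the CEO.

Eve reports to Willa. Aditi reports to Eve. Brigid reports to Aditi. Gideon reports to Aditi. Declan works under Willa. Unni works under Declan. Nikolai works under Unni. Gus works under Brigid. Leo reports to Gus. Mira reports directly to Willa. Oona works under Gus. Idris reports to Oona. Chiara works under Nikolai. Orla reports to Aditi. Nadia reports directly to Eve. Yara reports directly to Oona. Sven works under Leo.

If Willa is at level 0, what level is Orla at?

Chain from Orla up to Willa: Orla → Aditi → Eve → Willa. That is 3 steps up, so Orla is 3 levels below Willa.

3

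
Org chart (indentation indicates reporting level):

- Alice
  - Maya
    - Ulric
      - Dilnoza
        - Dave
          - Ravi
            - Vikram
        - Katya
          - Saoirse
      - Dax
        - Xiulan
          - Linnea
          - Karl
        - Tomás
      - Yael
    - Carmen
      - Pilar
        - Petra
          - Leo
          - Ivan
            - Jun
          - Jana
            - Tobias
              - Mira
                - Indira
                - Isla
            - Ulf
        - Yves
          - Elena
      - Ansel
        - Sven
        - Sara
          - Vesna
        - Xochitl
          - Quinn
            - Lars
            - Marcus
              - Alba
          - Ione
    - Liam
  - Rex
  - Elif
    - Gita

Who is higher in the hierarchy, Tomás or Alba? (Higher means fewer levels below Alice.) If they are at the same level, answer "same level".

Tomás

Tomás is 4 levels below Alice; Alba is 7. Tomás is higher.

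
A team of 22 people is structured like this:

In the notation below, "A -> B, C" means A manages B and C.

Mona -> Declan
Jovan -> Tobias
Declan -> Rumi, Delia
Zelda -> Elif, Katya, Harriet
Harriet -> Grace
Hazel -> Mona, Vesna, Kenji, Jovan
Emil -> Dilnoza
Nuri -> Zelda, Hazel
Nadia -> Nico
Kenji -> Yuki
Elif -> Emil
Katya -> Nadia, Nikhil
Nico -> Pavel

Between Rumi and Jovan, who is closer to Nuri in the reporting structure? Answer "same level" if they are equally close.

Rumi is 4 levels below Nuri; Jovan is 2. Jovan is higher.

Jovan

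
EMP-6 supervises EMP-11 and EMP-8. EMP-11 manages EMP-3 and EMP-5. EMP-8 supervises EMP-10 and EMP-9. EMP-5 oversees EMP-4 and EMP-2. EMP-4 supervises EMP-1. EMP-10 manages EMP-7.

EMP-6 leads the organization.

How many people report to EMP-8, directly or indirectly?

3

EMP-8 directly manages EMP-9, EMP-10. EMP-9 has no reports. Under EMP-10: EMP-7 (1). So EMP-8's organization is 2 direct reports plus everyone under them: 1 + 2 = 3.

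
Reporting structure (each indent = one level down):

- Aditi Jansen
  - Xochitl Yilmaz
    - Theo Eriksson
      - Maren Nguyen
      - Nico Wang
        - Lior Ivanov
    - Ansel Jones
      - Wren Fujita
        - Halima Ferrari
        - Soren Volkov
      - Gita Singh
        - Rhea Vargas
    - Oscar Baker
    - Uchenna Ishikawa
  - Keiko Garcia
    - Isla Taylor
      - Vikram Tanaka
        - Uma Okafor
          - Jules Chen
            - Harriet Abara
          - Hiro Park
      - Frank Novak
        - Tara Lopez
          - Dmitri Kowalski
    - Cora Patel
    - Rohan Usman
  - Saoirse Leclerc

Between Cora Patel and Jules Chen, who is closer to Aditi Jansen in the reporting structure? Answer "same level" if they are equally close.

Cora Patel

Cora Patel is 2 levels below Aditi Jansen; Jules Chen is 5. Cora Patel is higher.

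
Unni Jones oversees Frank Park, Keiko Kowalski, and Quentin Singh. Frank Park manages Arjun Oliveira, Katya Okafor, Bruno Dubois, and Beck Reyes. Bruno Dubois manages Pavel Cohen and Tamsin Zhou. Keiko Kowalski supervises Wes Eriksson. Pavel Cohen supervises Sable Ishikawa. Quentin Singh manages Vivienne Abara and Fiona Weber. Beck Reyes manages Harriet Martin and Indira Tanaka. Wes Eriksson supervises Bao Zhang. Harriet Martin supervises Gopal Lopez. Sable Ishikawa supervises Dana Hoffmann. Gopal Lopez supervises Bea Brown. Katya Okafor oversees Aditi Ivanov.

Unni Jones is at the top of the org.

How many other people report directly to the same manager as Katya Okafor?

3

Katya Okafor reports to Frank Park. Frank Park's other direct reports are Bruno Dubois, Beck Reyes, Arjun Oliveira — 3 peers.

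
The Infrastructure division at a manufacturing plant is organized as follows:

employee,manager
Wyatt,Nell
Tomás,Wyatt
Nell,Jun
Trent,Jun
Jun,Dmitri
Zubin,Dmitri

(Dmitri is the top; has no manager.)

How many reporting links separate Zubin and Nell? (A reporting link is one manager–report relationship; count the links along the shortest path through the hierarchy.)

Zubin is 1 level below Dmitri, and Nell is 2 levels below Dmitri (their lowest common manager). The shortest path runs up from Zubin to Dmitri and back down to Nell: 1 + 2 = 3 links.

3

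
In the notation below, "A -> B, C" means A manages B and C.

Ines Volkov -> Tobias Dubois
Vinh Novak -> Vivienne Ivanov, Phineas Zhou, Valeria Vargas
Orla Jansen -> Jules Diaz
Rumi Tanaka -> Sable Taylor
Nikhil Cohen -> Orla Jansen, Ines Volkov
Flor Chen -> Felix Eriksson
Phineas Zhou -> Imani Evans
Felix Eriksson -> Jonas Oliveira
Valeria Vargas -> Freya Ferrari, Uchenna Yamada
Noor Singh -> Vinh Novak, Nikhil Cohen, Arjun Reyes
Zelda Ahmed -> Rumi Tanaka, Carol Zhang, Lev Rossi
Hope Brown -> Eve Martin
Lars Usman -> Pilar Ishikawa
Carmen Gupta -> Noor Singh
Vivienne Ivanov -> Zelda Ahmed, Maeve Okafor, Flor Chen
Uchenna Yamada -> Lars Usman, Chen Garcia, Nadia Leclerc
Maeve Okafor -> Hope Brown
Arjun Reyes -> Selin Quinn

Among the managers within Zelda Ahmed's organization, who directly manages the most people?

Zelda Ahmed

Direct-report counts within Zelda Ahmed's organization: Zelda Ahmed has 3; Rumi Tanaka has 1. The largest is 3, held by Zelda Ahmed.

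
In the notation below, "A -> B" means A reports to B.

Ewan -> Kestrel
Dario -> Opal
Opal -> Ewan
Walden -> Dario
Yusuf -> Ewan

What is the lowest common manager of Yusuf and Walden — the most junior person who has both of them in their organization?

Ewan

Yusuf's chain of managers is Ewan, Kestrel. Walden's chain of managers is Dario, Opal, Ewan, Kestrel. The first manager that appears in both chains is Ewan.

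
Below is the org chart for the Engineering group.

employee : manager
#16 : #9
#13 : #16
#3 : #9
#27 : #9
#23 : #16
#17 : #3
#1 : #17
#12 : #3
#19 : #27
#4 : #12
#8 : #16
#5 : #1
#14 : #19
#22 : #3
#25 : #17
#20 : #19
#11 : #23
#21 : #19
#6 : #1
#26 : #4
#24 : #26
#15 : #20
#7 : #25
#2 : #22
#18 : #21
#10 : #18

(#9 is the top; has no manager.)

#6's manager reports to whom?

#6 reports to #1, and #1 reports to #17. So #6's skip-level manager is #17.

#17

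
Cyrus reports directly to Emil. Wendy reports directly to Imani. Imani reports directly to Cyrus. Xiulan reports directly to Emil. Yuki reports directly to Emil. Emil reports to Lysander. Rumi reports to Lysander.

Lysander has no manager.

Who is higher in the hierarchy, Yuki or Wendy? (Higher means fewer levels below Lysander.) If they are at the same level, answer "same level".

Yuki is 2 levels below Lysander; Wendy is 4. Yuki is higher.

Yuki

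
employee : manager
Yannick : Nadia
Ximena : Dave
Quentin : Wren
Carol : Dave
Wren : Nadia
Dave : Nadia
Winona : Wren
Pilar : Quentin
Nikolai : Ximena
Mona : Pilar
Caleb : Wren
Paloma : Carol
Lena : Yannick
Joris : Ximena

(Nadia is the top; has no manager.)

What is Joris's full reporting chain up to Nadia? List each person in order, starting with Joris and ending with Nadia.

Joris reports to Ximena. Ximena reports to Dave. Dave reports to Nadia. Nadia is at the top.

Joris -> Ximena -> Dave -> Nadia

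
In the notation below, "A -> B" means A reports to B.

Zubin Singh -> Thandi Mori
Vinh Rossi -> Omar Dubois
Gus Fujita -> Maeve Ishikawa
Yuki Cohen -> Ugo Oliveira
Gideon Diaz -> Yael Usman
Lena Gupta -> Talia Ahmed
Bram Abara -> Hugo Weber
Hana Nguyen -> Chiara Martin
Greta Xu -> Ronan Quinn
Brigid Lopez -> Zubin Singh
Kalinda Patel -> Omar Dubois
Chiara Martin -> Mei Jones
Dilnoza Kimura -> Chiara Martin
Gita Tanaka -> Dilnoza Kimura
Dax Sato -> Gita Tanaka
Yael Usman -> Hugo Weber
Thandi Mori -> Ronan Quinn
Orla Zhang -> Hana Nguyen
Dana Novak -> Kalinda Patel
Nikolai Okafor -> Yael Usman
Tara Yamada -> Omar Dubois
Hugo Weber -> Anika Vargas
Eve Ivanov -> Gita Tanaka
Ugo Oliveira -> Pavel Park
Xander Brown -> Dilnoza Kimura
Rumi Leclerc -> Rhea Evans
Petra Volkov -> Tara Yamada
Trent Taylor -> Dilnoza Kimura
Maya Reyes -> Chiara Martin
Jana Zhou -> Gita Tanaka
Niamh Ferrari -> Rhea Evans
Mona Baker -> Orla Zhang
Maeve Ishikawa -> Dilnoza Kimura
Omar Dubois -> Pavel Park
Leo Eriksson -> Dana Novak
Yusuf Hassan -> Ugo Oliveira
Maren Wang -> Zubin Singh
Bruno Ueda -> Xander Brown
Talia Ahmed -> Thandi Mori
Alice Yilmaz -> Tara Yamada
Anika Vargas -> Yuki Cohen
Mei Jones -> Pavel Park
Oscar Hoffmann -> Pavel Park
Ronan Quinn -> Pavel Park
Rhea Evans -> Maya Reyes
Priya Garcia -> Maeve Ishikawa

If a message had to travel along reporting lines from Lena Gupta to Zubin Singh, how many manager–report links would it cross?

Lena Gupta is 2 levels below Thandi Mori, and Zubin Singh is 1 level below Thandi Mori (their lowest common manager). The shortest path runs up from Lena Gupta to Thandi Mori and back down to Zubin Singh: 2 + 1 = 3 links.

3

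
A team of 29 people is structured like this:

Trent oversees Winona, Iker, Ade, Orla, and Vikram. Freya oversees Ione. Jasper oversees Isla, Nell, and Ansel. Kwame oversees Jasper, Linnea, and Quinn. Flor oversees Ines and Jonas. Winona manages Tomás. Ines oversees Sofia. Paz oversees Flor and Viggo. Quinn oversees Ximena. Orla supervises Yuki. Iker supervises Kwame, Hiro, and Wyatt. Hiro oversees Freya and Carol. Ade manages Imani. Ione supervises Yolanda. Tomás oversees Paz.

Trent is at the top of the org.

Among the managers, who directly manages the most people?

Trent

Direct-report counts: Trent has 5; Orla has 1; Ade has 1; Iker has 3; Hiro has 2; Freya has 1; Ione has 1; Kwame has 3; Quinn has 1; Jasper has 3; Winona has 1; Tomás has 1; Paz has 2; Flor has 2; Ines has 1. The largest is 5, held by Trent.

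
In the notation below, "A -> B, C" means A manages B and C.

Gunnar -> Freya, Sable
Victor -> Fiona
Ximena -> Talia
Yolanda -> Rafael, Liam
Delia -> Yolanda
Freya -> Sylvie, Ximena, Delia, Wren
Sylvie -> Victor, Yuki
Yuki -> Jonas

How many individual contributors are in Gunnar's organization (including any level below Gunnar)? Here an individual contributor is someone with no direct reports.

7

The people in Gunnar's organization with no one reporting to them are Sable, Wren, Liam, Rafael, Talia, Jonas, Fiona. That is 7.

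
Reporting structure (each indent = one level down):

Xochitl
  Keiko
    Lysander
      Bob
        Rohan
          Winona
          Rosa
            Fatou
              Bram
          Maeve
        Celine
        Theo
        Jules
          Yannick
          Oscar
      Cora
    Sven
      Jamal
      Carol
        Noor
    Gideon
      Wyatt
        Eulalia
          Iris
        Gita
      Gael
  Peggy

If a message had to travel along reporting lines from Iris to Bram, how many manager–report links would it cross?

10

Iris is 4 levels below Keiko, and Bram is 6 levels below Keiko (their lowest common manager). The shortest path runs up from Iris to Keiko and back down to Bram: 4 + 6 = 10 links.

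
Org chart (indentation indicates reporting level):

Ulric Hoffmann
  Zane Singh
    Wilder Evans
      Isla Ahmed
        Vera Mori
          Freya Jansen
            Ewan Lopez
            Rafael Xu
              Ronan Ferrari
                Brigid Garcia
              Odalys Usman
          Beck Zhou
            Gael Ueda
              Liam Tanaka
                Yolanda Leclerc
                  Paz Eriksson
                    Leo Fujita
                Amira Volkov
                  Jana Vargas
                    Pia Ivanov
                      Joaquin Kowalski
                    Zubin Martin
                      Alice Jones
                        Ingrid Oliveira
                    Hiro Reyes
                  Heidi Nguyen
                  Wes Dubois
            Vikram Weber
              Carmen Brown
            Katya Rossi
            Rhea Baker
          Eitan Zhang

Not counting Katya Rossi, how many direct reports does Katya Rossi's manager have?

Katya Rossi reports to Beck Zhou. Beck Zhou's other direct reports are Gael Ueda, Vikram Weber, Rhea Baker — 3 peers.

3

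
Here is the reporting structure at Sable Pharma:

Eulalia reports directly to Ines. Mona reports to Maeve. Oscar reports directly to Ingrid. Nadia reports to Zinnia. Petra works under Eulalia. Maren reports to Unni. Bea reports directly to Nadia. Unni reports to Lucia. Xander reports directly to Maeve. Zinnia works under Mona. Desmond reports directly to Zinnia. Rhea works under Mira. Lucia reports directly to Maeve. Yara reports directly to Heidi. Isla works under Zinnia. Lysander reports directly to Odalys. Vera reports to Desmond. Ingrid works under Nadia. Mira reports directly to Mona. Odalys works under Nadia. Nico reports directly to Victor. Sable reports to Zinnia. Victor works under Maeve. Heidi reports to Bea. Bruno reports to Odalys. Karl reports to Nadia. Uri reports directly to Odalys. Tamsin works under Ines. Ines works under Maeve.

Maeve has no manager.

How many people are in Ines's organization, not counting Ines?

Ines directly manages Tamsin, Eulalia. Tamsin has no reports. Under Eulalia: Petra (1). So Ines's organization is 2 direct reports plus everyone under them: 1 + 2 = 3.

3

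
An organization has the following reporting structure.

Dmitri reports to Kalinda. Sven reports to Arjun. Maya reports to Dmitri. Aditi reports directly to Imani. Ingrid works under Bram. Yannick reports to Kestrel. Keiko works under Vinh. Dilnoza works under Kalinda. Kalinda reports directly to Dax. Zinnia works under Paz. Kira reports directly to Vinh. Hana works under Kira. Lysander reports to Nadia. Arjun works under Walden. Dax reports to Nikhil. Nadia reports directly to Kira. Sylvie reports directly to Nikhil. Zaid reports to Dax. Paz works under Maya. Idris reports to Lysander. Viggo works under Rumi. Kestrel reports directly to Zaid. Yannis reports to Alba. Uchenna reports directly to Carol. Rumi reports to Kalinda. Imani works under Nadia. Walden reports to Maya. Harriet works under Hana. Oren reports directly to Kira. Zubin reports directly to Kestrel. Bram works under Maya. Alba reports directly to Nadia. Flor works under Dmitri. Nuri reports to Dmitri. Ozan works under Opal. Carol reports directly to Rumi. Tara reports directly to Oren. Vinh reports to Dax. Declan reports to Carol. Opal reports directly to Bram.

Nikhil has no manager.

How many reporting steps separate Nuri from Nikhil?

4

Chain from Nuri up to Nikhil: Nuri → Dmitri → Kalinda → Dax → Nikhil. That is 4 steps up, so Nuri is 4 levels below Nikhil.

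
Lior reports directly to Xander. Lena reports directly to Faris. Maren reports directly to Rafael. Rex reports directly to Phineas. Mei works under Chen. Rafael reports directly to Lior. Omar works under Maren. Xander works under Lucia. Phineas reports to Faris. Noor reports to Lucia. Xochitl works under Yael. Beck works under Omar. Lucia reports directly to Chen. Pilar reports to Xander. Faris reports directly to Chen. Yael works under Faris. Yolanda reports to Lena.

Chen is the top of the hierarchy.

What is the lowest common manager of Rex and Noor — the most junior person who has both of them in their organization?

Chen

Rex's chain of managers is Phineas, Faris, Chen. Noor's chain of managers is Lucia, Chen. The first manager that appears in both chains is Chen.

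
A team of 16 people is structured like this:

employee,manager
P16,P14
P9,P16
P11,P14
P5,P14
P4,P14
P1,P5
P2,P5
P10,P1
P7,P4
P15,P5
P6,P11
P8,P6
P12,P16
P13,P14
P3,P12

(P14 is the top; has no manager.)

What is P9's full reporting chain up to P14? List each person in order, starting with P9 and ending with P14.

P9 reports to P16. P16 reports to P14. P14 is at the top.

P9 -> P16 -> P14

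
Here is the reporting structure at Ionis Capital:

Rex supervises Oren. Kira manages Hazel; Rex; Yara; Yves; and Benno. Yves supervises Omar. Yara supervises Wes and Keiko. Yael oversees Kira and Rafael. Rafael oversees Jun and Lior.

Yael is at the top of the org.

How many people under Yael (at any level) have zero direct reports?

The people in Yael's organization with no one reporting to them are Lior, Jun, Omar, Keiko, Wes, Benno, Oren, Hazel. That is 8.

8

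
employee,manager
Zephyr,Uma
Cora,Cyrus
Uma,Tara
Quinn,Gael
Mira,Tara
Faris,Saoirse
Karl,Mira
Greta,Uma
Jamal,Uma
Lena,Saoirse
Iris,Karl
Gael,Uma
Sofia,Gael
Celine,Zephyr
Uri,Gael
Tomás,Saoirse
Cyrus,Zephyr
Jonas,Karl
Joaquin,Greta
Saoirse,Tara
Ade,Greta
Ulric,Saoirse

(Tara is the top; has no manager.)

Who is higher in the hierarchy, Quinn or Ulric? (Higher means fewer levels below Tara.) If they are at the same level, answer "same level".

Ulric

Quinn is 3 levels below Tara; Ulric is 2. Ulric is higher.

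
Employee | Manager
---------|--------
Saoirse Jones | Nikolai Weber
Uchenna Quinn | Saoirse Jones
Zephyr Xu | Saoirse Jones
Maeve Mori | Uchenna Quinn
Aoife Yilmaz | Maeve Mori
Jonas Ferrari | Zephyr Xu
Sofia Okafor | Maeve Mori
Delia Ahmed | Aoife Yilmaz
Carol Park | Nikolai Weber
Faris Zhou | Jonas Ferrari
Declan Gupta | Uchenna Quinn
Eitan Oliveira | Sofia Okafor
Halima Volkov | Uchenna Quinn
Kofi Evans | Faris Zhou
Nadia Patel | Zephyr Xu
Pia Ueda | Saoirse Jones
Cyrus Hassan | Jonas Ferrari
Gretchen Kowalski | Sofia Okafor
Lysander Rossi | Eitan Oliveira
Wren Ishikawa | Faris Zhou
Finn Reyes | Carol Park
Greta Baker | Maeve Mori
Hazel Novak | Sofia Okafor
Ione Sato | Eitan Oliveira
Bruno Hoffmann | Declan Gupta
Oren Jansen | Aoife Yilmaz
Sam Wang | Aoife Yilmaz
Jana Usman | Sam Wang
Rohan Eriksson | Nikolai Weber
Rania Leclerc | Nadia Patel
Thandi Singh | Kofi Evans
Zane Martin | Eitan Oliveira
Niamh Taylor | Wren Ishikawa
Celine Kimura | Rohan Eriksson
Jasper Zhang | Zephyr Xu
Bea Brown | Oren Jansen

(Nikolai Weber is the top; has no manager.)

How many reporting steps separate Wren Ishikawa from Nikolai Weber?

Chain from Wren Ishikawa up to Nikolai Weber: Wren Ishikawa → Faris Zhou → Jonas Ferrari → Zephyr Xu → Saoirse Jones → Nikolai Weber. That is 5 steps up, so Wren Ishikawa is 5 levels below Nikolai Weber.

5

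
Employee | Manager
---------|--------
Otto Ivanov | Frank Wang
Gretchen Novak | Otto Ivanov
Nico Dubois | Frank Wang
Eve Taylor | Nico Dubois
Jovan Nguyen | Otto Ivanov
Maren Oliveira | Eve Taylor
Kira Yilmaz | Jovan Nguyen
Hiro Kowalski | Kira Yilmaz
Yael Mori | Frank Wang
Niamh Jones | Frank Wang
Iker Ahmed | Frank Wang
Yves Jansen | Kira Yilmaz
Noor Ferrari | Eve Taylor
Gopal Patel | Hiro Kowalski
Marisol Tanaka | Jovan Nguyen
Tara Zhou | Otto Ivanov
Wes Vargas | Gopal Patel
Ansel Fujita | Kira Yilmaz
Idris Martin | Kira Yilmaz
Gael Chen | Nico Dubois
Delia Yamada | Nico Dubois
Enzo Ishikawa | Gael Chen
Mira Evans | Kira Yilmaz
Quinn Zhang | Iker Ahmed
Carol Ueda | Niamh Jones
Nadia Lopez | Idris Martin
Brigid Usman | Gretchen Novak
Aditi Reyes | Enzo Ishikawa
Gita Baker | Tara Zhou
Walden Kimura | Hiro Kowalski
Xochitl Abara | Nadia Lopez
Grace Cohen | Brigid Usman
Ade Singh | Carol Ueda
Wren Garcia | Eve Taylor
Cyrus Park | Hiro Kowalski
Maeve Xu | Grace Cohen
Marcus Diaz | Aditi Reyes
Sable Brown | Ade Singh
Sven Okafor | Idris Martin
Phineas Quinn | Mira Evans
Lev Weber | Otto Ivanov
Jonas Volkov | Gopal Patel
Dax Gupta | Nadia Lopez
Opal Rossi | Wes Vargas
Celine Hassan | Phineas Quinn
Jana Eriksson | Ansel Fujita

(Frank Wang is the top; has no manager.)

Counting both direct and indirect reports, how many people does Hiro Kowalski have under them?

6

Hiro Kowalski directly manages Gopal Patel, Walden Kimura, Cyrus Park. Under Gopal Patel: Jonas Volkov, Wes Vargas, Opal Rossi (3). Walden Kimura has no reports. Cyrus Park has no reports. So Hiro Kowalski's organization is 3 direct reports plus everyone under them: 4 + 1 + 1 = 6.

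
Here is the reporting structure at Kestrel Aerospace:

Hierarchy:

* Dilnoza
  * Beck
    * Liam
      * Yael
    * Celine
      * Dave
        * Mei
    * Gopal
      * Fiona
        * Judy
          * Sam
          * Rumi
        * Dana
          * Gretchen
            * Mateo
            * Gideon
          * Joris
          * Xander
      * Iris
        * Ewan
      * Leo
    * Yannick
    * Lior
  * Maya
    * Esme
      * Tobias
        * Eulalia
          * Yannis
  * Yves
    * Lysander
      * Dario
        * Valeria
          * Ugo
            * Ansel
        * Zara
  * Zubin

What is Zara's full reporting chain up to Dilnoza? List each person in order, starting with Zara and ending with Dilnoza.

Zara -> Dario -> Lysander -> Yves -> Dilnoza

Zara reports to Dario. Dario reports to Lysander. Lysander reports to Yves. Yves reports to Dilnoza. Dilnoza is at the top.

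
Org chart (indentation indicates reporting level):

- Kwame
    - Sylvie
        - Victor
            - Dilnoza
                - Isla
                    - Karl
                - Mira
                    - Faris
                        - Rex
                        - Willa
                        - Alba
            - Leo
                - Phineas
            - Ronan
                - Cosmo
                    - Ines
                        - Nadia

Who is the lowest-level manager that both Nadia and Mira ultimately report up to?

Victor

Nadia's chain of managers is Ines, Cosmo, Ronan, Victor, Sylvie, Kwame. Mira's chain of managers is Dilnoza, Victor, Sylvie, Kwame. The first manager that appears in both chains is Victor.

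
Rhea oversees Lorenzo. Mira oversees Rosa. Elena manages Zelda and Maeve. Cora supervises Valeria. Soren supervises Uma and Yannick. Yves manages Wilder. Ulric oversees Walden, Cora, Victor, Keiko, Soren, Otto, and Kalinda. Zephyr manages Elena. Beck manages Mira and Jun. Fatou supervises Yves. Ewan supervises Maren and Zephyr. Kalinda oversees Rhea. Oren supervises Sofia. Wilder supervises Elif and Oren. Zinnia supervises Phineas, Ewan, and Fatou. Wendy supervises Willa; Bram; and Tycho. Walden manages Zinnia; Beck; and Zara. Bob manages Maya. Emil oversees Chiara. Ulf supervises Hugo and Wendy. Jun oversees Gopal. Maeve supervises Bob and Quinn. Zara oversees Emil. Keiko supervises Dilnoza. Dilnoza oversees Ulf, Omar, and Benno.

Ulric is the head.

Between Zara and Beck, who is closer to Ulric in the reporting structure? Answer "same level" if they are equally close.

Both Zara and Beck are 2 levels below Ulric.

same level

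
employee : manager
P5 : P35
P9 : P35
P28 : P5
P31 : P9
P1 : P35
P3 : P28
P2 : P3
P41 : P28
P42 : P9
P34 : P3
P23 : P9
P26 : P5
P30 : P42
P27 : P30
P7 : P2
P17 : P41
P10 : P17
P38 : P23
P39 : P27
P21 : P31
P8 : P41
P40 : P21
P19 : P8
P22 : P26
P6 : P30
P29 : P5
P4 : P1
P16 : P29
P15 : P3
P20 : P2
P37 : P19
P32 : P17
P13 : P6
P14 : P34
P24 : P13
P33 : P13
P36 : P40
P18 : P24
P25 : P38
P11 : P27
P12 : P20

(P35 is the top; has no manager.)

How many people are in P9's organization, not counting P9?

17

P9 directly manages P31, P42, P23. Under P31: P21, P40, P36 (3). Under P42: P30, P6, P13, P33, P24, P18, P27, P11, P39 (9). Under P23: P38, P25 (2). So P9's organization is 3 direct reports plus everyone under them: 4 + 10 + 3 = 17.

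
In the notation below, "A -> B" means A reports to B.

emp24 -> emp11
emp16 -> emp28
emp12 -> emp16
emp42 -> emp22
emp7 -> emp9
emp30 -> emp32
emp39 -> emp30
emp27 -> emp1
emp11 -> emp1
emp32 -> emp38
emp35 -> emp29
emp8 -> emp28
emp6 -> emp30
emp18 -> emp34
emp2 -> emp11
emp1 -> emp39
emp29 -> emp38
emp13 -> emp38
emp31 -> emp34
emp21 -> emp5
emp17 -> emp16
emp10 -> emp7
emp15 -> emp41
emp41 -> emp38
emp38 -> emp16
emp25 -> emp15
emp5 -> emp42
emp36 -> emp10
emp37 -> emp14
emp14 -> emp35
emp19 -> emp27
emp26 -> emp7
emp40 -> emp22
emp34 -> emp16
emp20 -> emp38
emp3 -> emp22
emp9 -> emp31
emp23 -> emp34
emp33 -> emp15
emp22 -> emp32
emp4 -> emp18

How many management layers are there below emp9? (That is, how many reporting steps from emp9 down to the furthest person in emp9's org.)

3

The longest chain under emp9 runs emp9 → emp7 → emp10 → emp36, which is 3 levels below emp9.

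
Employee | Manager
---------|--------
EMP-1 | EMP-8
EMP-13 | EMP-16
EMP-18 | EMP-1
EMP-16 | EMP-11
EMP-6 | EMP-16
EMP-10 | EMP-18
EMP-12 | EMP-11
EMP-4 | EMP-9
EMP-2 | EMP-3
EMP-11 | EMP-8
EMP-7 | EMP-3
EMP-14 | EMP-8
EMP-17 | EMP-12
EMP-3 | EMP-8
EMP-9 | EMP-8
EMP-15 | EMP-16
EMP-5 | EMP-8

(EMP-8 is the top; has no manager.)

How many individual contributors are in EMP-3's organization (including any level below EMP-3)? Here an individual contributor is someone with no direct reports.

The people in EMP-3's organization with no one reporting to them are EMP-7, EMP-2. That is 2.

2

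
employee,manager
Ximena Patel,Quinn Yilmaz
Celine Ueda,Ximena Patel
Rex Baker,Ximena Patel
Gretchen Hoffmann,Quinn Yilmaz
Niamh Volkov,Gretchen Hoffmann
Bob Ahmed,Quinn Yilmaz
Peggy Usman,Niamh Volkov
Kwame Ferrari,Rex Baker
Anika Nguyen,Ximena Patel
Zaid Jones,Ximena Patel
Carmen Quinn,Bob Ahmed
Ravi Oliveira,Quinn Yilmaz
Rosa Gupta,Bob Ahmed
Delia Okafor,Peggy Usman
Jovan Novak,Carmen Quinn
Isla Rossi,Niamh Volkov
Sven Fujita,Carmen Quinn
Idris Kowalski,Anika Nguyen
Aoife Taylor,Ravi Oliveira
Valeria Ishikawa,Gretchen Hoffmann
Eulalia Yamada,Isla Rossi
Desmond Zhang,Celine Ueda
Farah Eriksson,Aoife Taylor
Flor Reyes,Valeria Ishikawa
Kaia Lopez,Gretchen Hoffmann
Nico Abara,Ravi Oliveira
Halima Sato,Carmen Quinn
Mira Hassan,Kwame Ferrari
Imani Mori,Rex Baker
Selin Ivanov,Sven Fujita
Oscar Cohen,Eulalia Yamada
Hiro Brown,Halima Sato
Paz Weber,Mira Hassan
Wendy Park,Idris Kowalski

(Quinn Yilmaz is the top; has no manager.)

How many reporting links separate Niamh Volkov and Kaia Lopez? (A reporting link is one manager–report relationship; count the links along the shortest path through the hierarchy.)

Niamh Volkov is 1 level below Gretchen Hoffmann, and Kaia Lopez is 1 level below Gretchen Hoffmann (their lowest common manager). The shortest path runs up from Niamh Volkov to Gretchen Hoffmann and back down to Kaia Lopez: 1 + 1 = 2 links.

2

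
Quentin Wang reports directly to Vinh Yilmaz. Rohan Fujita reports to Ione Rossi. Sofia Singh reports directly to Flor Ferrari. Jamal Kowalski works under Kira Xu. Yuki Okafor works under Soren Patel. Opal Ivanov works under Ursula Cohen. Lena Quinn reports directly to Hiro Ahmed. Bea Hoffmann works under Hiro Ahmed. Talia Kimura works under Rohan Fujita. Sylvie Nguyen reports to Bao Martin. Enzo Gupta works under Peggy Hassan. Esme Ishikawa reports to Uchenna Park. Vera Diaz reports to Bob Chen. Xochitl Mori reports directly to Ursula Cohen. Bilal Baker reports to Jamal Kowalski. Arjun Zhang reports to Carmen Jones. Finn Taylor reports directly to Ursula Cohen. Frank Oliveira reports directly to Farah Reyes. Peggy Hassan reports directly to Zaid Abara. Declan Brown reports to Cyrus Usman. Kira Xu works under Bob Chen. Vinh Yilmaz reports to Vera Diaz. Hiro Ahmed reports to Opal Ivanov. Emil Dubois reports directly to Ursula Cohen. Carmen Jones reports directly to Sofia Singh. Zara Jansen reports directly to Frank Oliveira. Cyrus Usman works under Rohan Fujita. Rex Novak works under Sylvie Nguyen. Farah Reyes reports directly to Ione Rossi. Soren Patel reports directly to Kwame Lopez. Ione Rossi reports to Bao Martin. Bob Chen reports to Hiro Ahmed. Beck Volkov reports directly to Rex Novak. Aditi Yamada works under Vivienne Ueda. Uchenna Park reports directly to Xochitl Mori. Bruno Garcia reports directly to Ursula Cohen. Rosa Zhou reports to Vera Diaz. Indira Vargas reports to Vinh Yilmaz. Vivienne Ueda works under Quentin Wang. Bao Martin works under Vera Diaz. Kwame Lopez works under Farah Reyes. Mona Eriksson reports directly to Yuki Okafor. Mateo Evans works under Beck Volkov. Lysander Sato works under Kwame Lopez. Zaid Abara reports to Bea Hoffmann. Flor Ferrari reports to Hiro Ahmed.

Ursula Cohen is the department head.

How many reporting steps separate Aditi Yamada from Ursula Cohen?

Chain from Aditi Yamada up to Ursula Cohen: Aditi Yamada → Vivienne Ueda → Quentin Wang → Vinh Yilmaz → Vera Diaz → Bob Chen → Hiro Ahmed → Opal Ivanov → Ursula Cohen. That is 8 steps up, so Aditi Yamada is 8 levels below Ursula Cohen.

8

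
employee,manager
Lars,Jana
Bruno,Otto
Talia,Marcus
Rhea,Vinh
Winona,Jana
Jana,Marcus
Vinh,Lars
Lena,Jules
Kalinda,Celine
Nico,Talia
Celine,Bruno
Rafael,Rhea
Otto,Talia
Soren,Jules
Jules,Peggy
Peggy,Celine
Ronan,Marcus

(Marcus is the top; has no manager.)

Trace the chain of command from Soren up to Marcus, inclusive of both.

Soren reports to Jules. Jules reports to Peggy. Peggy reports to Celine. Celine reports to Bruno. Bruno reports to Otto. Otto reports to Talia. Talia reports to Marcus. Marcus is at the top.

Soren -> Jules -> Peggy -> Celine -> Bruno -> Otto -> Talia -> Marcus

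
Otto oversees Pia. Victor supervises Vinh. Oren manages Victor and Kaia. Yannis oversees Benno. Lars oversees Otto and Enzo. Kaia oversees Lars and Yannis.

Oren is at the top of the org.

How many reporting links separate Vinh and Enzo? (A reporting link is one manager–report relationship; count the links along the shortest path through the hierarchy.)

Vinh is 2 levels below Oren, and Enzo is 3 levels below Oren (their lowest common manager). The shortest path runs up from Vinh to Oren and back down to Enzo: 2 + 3 = 5 links.

5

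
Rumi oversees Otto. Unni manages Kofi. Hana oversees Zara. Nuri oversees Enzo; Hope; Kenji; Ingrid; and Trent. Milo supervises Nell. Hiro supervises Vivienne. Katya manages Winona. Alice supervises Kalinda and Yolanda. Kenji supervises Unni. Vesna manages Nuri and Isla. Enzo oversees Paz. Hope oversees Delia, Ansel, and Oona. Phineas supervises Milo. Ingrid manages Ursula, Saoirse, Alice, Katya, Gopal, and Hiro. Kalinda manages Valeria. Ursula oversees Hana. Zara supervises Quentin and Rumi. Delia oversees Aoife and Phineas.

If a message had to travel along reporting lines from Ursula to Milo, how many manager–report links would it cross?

Ursula is 2 levels below Nuri, and Milo is 4 levels below Nuri (their lowest common manager). The shortest path runs up from Ursula to Nuri and back down to Milo: 2 + 4 = 6 links.

6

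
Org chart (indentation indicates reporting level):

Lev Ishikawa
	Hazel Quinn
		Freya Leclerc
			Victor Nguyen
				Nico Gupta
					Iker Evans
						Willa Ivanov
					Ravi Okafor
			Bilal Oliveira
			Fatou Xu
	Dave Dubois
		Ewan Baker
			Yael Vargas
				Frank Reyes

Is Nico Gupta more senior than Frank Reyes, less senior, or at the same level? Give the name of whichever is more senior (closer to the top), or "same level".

same level

Both Nico Gupta and Frank Reyes are 4 levels below Lev Ishikawa.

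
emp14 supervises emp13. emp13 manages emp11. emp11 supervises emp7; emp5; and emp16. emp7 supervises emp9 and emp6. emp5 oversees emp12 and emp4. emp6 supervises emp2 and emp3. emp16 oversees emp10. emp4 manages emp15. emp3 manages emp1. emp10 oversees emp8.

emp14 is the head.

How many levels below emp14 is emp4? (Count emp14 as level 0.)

Chain from emp4 up to emp14: emp4 → emp5 → emp11 → emp13 → emp14. That is 4 steps up, so emp4 is 4 levels below emp14.

4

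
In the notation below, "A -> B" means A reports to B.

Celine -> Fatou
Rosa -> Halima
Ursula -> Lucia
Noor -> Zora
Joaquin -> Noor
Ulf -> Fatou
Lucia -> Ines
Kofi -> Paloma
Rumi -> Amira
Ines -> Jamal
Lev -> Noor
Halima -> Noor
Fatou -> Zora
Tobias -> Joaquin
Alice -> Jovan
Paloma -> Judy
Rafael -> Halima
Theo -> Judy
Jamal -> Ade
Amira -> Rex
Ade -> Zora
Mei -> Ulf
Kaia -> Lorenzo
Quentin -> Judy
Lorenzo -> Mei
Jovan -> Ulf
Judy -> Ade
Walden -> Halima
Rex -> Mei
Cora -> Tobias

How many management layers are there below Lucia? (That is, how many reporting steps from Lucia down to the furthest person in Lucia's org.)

The longest chain under Lucia runs Lucia → Ursula, which is 1 level below Lucia.

1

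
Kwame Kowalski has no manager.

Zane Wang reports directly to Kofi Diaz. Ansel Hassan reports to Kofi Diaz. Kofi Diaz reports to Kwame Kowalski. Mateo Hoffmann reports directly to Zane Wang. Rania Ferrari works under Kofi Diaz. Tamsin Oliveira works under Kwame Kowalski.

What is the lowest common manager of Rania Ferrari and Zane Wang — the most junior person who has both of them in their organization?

Rania Ferrari's chain of managers is Kofi Diaz, Kwame Kowalski. Zane Wang's chain of managers is Kofi Diaz, Kwame Kowalski. The first manager that appears in both chains is Kofi Diaz.

Kofi Diaz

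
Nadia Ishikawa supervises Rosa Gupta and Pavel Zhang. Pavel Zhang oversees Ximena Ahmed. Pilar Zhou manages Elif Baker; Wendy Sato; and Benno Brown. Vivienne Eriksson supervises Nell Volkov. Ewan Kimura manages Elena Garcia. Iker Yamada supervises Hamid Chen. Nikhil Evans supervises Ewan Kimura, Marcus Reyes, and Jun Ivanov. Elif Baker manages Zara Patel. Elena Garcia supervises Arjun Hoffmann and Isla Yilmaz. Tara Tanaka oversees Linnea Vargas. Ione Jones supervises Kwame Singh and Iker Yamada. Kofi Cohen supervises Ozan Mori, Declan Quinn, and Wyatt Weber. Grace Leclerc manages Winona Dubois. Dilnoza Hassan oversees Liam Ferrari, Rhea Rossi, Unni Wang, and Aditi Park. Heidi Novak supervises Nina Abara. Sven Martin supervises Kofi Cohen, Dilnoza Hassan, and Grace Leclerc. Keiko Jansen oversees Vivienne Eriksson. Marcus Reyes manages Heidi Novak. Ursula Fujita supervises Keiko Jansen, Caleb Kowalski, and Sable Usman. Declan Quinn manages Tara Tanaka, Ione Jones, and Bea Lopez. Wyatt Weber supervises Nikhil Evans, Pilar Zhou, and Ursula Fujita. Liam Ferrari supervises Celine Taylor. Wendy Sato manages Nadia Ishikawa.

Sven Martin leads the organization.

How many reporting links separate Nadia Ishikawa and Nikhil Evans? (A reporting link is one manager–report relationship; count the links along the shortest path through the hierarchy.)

4

Nadia Ishikawa is 3 levels below Wyatt Weber, and Nikhil Evans is 1 level below Wyatt Weber (their lowest common manager). The shortest path runs up from Nadia Ishikawa to Wyatt Weber and back down to Nikhil Evans: 3 + 1 = 4 links.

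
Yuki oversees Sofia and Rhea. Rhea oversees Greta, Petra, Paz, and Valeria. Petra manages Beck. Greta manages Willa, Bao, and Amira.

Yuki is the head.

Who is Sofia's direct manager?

Sofia reports directly to Yuki.

Yuki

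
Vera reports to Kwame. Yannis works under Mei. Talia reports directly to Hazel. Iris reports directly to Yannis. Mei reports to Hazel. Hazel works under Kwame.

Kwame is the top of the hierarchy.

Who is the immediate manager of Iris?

Yannis

Iris reports directly to Yannis.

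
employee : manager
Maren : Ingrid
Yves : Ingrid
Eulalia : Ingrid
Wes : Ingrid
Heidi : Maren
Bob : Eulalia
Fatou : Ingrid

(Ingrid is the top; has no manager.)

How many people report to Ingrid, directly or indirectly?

Ingrid directly manages Maren, Yves, Eulalia, Wes, Fatou. Under Maren: Heidi (1). Yves has no reports. Under Eulalia: Bob (1). Wes has no reports. Fatou has no reports. So Ingrid's organization is 5 direct reports plus everyone under them: 2 + 1 + 2 + 1 + 1 = 7.

7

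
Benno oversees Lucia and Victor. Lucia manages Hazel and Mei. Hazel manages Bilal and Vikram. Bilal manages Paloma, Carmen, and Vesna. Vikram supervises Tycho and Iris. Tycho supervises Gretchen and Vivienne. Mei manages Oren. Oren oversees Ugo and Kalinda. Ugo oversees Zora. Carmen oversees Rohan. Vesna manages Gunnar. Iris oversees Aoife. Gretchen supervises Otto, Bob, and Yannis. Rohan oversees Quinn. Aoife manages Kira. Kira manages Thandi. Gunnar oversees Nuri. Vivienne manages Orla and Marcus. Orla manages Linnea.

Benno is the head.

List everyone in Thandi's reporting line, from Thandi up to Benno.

Thandi reports to Kira. Kira reports to Aoife. Aoife reports to Iris. Iris reports to Vikram. Vikram reports to Hazel. Hazel reports to Lucia. Lucia reports to Benno. Benno is at the top.

Thandi -> Kira -> Aoife -> Iris -> Vikram -> Hazel -> Lucia -> Benno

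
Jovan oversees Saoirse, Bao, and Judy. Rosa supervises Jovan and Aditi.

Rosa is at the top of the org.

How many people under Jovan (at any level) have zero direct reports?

3

The people in Jovan's organization with no one reporting to them are Saoirse, Bao, Judy. That is 3.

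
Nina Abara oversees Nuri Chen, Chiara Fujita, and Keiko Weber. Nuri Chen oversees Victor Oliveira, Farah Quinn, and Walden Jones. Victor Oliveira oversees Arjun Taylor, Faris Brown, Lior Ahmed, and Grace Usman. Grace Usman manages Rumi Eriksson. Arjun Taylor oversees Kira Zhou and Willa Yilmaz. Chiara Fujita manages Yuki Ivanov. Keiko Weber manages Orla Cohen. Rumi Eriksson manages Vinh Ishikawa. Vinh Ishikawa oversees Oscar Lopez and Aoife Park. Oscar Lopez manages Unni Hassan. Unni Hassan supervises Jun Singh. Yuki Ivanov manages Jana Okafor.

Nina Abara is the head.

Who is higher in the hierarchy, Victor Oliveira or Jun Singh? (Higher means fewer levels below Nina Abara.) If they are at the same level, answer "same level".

Victor Oliveira

Victor Oliveira is 2 levels below Nina Abara; Jun Singh is 8. Victor Oliveira is higher.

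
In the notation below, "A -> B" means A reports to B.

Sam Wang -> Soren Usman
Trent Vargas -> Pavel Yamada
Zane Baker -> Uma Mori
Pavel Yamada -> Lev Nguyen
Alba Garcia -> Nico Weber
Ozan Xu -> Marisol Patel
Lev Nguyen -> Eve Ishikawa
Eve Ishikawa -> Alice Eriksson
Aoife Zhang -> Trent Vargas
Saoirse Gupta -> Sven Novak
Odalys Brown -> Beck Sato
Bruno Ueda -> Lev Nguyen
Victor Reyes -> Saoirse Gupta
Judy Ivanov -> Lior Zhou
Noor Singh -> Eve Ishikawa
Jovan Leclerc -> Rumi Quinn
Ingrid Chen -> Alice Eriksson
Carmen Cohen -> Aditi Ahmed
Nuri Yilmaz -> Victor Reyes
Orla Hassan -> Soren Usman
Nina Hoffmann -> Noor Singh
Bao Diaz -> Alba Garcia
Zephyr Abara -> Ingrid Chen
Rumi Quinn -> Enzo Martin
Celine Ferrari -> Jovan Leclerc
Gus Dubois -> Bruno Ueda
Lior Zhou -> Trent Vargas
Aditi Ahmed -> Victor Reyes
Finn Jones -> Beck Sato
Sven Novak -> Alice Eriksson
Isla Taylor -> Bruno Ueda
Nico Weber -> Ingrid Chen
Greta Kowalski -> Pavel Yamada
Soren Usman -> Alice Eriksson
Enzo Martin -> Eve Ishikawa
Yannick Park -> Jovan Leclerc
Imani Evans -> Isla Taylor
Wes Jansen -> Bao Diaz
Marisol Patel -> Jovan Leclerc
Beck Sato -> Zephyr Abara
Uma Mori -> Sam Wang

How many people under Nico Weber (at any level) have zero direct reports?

The only person in Nico Weber's organization with no one reporting to them is Wes Jansen. That is 1.

1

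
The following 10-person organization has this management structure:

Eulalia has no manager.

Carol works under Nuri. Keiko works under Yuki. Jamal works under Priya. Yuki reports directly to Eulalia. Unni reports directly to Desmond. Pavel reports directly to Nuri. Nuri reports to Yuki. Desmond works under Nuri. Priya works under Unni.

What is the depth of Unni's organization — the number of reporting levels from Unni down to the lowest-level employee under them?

2

The longest chain under Unni runs Unni → Priya → Jamal, which is 2 levels below Unni.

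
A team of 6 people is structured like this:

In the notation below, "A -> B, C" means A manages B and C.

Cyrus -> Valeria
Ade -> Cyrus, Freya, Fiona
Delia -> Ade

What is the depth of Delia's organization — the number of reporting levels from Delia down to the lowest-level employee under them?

3

The longest chain under Delia runs Delia → Ade → Cyrus → Valeria, which is 3 levels below Delia.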